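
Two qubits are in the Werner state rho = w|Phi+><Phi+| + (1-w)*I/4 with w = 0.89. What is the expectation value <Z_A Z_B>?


|Phi+> = (|00> + |11>)/sqrt(2)
For the pure Bell state, <Z_A Z_B> = +1 (Bell-state Pauli correlator).
The maximally-mixed part I/4 has tr(I/4 * P tensor P) = 0 for any traceless Pauli P.
So <Z_A Z_B>_rho = w * (+1) + (1 - w) * 0
= 0.89 * (+1)
= 0.8900

0.8900


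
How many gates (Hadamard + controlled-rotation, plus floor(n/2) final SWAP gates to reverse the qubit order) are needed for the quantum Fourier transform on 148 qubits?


Hadamard gates: 148
Controlled rotations: n*(n-1)/2 = 148*147/2 = 10878
SWAP gates: floor(n/2) = floor(148/2) = 74
Total = 148 + 10878 + 74
= 11100

11100


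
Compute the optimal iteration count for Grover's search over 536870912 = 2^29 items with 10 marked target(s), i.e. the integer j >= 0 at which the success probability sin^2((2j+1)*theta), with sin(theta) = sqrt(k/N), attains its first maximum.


After j Grover iterations the success probability is P(j) = sin^2((2j+1)*theta), where sin(theta) = sqrt(k/N).
N = 2^29 = 536870912, k = 10
sin(theta) = sqrt(k/N) = 0.0001364787584
theta = arcsin(sqrt(k/N)) = 0.0001364787588 rad
P(j) reaches its first maximum when (2j+1)*theta is as close as possible to pi/2, i.e. j = round(pi/(4*theta) - 1/2).
pi/(4*theta) - 1/2 = 5754.2282
(For comparison, the common estimate pi/4 * sqrt(N/k) = 5754.7282; the exact maximiser is used here.)
Optimal iterations = 5754

5754


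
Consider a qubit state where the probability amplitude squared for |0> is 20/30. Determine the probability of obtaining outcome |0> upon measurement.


|alpha|^2 = 20/30 = 0.6667
|beta|^2 = 1 - 20/30 = 10/30 = 0.3333
P(|0>) = |alpha|^2 = 0.6667

0.6667


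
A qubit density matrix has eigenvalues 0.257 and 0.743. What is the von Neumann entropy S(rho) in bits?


S = -p*log2(p) - (1-p)*log2(1-p)
p = 0.2570, 1-p = 0.7430
= -0.2570 * log2(0.2570) - 0.7430 * log2(0.7430)
= -(-0.5038) - (-0.3184)
= 0.8222

0.8222


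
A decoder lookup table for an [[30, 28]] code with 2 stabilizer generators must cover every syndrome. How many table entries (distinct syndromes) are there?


Each stabilizer generator gives a binary (+1 or -1) measurement outcome.
With 2 independent generators:
Total syndromes = 2^2
= 4

4


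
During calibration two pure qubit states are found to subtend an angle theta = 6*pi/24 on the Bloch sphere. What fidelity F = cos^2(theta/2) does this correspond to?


For states separated by angle theta on Bloch sphere:
F = cos^2(theta/2)
theta = 6*pi/24 = 0.7854
theta/2 = 0.3927
cos(theta/2) = 0.9239
F = 0.8536

0.8536


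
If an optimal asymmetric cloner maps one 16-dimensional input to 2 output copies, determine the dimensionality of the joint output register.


Output space = H^(tensor 2) where dim(H) = 16
dim = 16^2
= 256

256


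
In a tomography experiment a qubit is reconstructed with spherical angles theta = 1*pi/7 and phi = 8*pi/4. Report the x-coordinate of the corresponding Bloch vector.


theta = 0.4488, phi = 6.2832
r_x = sin(theta)*cos(phi) = 0.4339 * 1.0000
r_x = 0.4339

0.4339


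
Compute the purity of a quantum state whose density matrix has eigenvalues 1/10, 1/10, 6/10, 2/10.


tr(rho^2) = sum of eigenvalues squared
= (1/10)^2 + (1/10)^2 + (6/10)^2 + (2/10)^2
= (1 + 1 + 36 + 4) / 100
= 42/100
= 0.4200

0.4200


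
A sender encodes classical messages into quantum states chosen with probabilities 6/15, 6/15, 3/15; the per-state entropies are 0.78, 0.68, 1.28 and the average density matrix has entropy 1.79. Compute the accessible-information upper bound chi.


chi = S(rho) - sum_i p_i * S(rho_i)
Weighted entropy = 6/15 * 0.78 + 6/15 * 0.68 + 3/15 * 1.28
= 0.8400
chi = 1.79 - 0.8400
= 0.9500

0.9500


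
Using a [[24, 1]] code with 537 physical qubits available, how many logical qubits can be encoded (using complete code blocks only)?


Each code block uses 24 physical qubits for 1 logical qubit(s).
Number of complete blocks = floor(537 / 24) = 22
Logical qubits = 22 * 1
= 22

22


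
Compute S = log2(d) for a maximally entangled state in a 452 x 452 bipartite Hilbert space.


For a maximally entangled state in d x d:
S = log2(d) = log2(452)
= 8.8202

8.8202


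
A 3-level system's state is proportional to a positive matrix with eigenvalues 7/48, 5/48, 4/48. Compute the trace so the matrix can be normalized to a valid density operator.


tr(M) = sum of eigenvalues
= 7/48 + 5/48 + 4/48
= 16/48
= 0.3333

0.3333


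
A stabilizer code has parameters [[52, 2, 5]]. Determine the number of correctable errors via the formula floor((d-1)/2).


Code parameters: [[52, 2, 5]], distance d = 5.
Number of correctable errors = floor((d-1)/2)
= floor((5 - 1)/2)
= floor(4/2)
= 2

2


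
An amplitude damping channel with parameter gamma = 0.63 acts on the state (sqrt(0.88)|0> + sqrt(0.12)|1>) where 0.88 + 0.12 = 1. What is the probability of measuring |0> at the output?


For amplitude damping with parameter gamma on state sqrt(a)|0> + sqrt(b)|1>:
alpha^2 = 0.88, beta^2 = 0.12
P(|0>) = alpha^2 + gamma * beta^2
= 0.88 + 0.63 * 0.12
= 0.88 + 0.0756
= 0.9556

0.9556


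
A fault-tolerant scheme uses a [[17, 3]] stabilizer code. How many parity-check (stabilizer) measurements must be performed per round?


For an [[n,k]] stabilizer code:
Number of stabilizer generators = n - k
= 17 - 3
= 14

14


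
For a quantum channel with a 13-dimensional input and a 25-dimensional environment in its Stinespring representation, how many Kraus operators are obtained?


Tracing out the environment in an orthonormal basis {|i>_E} gives Kraus operators K_i = <i|_E U |0>_E.
Number of Kraus operators = dim(H_env) = d_env
= 25

25


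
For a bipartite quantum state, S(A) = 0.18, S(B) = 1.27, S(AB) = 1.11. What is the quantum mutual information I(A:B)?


I(A:B) = S(A) + S(B) - S(AB)
= 0.18 + 1.27 - 1.11
= 0.3400

0.3400


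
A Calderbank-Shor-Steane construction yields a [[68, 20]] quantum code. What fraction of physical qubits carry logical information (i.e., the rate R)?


Code rate R = k/n
= 20/68
= 0.2941

0.2941


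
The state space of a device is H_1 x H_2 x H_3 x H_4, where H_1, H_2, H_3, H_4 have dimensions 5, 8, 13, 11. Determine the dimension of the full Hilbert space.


dim(H_1 x H_2 x H_3 x H_4) = 5 * 8 * 13 * 11
= 40 * 13 * 11
= 520 * 11
= 5720

5720


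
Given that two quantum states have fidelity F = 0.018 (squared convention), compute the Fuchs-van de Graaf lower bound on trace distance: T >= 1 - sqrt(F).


Fuchs-van de Graaf (squared-fidelity convention): 1 - sqrt(F) <= T <= sqrt(1 - F).
Lower bound: T >= 1 - sqrt(F)
sqrt(F) = sqrt(0.018) = 0.1342
T >= 1 - 0.1342
T >= 0.8658

0.8658


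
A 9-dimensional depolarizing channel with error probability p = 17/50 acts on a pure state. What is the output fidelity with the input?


F = (1-p) + p/d
= (1 - 0.3400) + 0.3400/9
= 0.6600 + 0.0378
= 0.6978

0.6978


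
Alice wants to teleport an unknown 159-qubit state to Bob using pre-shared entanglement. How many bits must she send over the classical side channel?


Quantum teleportation requires 2 classical bits per qubit teleported.
159 qubit(s) -> 2 * 159 = 318 classical bits

318


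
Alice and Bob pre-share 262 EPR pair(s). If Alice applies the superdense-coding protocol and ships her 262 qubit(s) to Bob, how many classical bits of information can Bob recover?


Superdense coding allows 2 classical bits per shared entangled pair.
262 pair(s) -> 2 * 262 = 524 classical bits

524


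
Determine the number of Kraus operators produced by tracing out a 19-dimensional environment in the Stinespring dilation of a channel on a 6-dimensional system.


Tracing out the environment in an orthonormal basis {|i>_E} gives Kraus operators K_i = <i|_E U |0>_E.
Number of Kraus operators = dim(H_env) = d_env
= 19

19


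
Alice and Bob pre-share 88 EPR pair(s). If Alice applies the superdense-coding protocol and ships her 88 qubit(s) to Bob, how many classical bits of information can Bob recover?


Superdense coding allows 2 classical bits per shared entangled pair.
88 pair(s) -> 2 * 88 = 176 classical bits

176


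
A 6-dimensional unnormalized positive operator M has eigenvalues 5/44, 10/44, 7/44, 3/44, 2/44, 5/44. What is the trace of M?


tr(M) = sum of eigenvalues
= 5/44 + 10/44 + 7/44 + 3/44 + 2/44 + 5/44
= 32/44
= 0.7273

0.7273


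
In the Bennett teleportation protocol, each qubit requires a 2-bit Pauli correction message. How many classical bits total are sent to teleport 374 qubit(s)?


Quantum teleportation requires 2 classical bits per qubit teleported.
374 qubit(s) -> 2 * 374 = 748 classical bits

748


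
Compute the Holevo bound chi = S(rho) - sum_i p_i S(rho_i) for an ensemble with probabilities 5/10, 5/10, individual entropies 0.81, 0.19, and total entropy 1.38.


chi = S(rho) - sum_i p_i * S(rho_i)
Weighted entropy = 5/10 * 0.81 + 5/10 * 0.19
= 0.5000
chi = 1.38 - 0.5000
= 0.8800

0.8800


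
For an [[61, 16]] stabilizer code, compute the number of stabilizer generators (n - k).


For an [[n,k]] stabilizer code:
Number of stabilizer generators = n - k
= 61 - 16
= 45

45


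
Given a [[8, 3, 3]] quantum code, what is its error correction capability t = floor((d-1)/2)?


Code parameters: [[8, 3, 3]], distance d = 3.
Number of correctable errors = floor((d-1)/2)
= floor((3 - 1)/2)
= floor(2/2)
= 1

1


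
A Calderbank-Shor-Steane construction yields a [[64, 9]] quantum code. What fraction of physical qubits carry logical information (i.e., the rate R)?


Code rate R = k/n
= 9/64
= 0.1406

0.1406


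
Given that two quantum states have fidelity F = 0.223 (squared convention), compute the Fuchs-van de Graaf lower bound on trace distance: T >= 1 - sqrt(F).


Fuchs-van de Graaf (squared-fidelity convention): 1 - sqrt(F) <= T <= sqrt(1 - F).
Lower bound: T >= 1 - sqrt(F)
sqrt(F) = sqrt(0.223) = 0.4722
T >= 1 - 0.4722
T >= 0.5278

0.5278


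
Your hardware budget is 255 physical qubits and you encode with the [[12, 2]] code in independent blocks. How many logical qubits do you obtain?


Each code block uses 12 physical qubits for 2 logical qubit(s).
Number of complete blocks = floor(255 / 12) = 21
Logical qubits = 21 * 2
= 42

42


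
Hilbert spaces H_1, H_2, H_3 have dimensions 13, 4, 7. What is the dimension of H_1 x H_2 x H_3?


dim(H_1 x H_2 x H_3) = 13 * 4 * 7
= 52 * 7
= 364

364


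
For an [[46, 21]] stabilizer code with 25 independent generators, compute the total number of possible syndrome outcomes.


Each stabilizer generator gives a binary (+1 or -1) measurement outcome.
With 25 independent generators:
Total syndromes = 2^25
= 33554432

33554432


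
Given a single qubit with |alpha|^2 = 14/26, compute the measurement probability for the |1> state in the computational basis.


|alpha|^2 = 14/26 = 0.5385
|beta|^2 = 1 - 14/26 = 12/26 = 0.4615
P(|1>) = |beta|^2 = 0.4615

0.4615


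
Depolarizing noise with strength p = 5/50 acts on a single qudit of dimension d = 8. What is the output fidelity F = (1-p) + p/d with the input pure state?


F = (1-p) + p/d
= (1 - 0.1000) + 0.1000/8
= 0.9000 + 0.0125
= 0.9125

0.9125


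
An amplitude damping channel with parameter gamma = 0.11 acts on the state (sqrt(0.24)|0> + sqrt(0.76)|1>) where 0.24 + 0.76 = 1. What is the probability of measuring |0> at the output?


For amplitude damping with parameter gamma on state sqrt(a)|0> + sqrt(b)|1>:
alpha^2 = 0.24, beta^2 = 0.76
P(|0>) = alpha^2 + gamma * beta^2
= 0.24 + 0.11 * 0.76
= 0.24 + 0.0836
= 0.3236

0.3236


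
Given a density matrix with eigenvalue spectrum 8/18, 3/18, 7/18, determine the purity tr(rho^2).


tr(rho^2) = sum of eigenvalues squared
= (8/18)^2 + (3/18)^2 + (7/18)^2
= (64 + 9 + 49) / 324
= 122/324
= 0.3765

0.3765


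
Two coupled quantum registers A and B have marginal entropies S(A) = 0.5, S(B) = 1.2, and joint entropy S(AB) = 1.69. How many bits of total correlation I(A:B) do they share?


I(A:B) = S(A) + S(B) - S(AB)
= 0.5 + 1.2 - 1.69
= 0.0100

0.0100


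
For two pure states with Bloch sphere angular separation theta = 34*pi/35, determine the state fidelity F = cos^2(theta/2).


For states separated by angle theta on Bloch sphere:
F = cos^2(theta/2)
theta = 34*pi/35 = 3.0518
theta/2 = 1.5259
cos(theta/2) = 0.0449
F = 0.0020

0.0020


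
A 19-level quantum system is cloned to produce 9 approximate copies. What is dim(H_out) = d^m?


Output space = H^(tensor 9) where dim(H) = 19
dim = 19^9
= 361 (after 2 factors)
= 6859 (after 3 factors)
= 130321 (after 4 factors)
= 2476099 (after 5 factors)
= 47045881 (after 6 factors)
= 893871739 (after 7 factors)
= 16983563041 (after 8 factors)
= 322687697779 (after 9 factors)
= 322687697779

322687697779


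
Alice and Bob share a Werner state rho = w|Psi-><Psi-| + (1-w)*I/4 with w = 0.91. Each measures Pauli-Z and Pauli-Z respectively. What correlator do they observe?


|Psi-> = (|01> - |10>)/sqrt(2)
For the pure Bell state, <Z_A Z_B> = -1 (Bell-state Pauli correlator).
The maximally-mixed part I/4 has tr(I/4 * P tensor P) = 0 for any traceless Pauli P.
So <Z_A Z_B>_rho = w * (-1) + (1 - w) * 0
= 0.91 * (-1)
= -0.9100

-0.9100


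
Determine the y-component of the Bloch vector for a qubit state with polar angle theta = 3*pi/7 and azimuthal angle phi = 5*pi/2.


theta = 1.3464, phi = 7.8540
r_y = sin(theta)*sin(phi) = 0.9749 * 1.0000
r_y = 0.9749

0.9749


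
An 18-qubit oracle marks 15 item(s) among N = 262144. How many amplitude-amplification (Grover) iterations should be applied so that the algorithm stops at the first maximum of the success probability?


After j Grover iterations the success probability is P(j) = sin^2((2j+1)*theta), where sin(theta) = sqrt(k/N).
N = 2^18 = 262144, k = 15
sin(theta) = sqrt(k/N) = 0.007564420598
theta = arcsin(sqrt(k/N)) = 0.00756449274 rad
P(j) reaches its first maximum when (2j+1)*theta is as close as possible to pi/2, i.e. j = round(pi/(4*theta) - 1/2).
pi/(4*theta) - 1/2 = 103.3269
(For comparison, the common estimate pi/4 * sqrt(N/k) = 103.8279; the exact maximiser is used here.)
Optimal iterations = 103

103


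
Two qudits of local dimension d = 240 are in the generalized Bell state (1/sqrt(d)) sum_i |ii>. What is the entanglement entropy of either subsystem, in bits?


For a maximally entangled state in d x d:
S = log2(d) = log2(240)
= 7.9069

7.9069


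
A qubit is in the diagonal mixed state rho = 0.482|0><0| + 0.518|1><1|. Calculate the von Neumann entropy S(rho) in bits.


S = -p*log2(p) - (1-p)*log2(1-p)
p = 0.4820, 1-p = 0.5180
= -0.4820 * log2(0.4820) - 0.5180 * log2(0.5180)
= -(-0.5075) - (-0.4916)
= 0.9991

0.9991


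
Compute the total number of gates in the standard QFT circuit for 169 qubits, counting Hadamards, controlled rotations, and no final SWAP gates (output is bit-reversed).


Hadamard gates: 169
Controlled rotations: n*(n-1)/2 = 169*168/2 = 14196
SWAP gates: 0 (omitted)
Total = 169 + 14196
= 14365

14365


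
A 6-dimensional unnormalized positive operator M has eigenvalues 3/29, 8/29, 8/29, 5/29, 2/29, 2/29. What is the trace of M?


tr(M) = sum of eigenvalues
= 3/29 + 8/29 + 8/29 + 5/29 + 2/29 + 2/29
= 28/29
= 0.9655

0.9655


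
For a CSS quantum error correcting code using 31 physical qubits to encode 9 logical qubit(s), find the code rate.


Code rate R = k/n
= 9/31
= 0.2903

0.2903


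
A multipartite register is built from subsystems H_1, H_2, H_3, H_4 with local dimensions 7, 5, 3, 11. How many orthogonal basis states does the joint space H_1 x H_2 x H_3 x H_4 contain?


dim(H_1 x H_2 x H_3 x H_4) = 7 * 5 * 3 * 11
= 35 * 3 * 11
= 105 * 11
= 1155

1155


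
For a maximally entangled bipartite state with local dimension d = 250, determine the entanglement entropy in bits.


For a maximally entangled state in d x d:
S = log2(d) = log2(250)
= 7.9658

7.9658


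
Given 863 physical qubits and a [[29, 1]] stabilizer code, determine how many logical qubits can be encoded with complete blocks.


Each code block uses 29 physical qubits for 1 logical qubit(s).
Number of complete blocks = floor(863 / 29) = 29
Logical qubits = 29 * 1
= 29

29


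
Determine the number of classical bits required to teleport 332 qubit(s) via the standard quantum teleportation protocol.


Quantum teleportation requires 2 classical bits per qubit teleported.
332 qubit(s) -> 2 * 332 = 664 classical bits

664


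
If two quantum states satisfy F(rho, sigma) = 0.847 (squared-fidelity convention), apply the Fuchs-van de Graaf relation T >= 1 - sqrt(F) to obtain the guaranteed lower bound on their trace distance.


Fuchs-van de Graaf (squared-fidelity convention): 1 - sqrt(F) <= T <= sqrt(1 - F).
Lower bound: T >= 1 - sqrt(F)
sqrt(F) = sqrt(0.847) = 0.9203
T >= 1 - 0.9203
T >= 0.0797

0.0797


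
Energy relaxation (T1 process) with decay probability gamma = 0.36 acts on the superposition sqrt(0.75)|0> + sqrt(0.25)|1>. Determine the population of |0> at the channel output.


For amplitude damping with parameter gamma on state sqrt(a)|0> + sqrt(b)|1>:
alpha^2 = 0.75, beta^2 = 0.25
P(|0>) = alpha^2 + gamma * beta^2
= 0.75 + 0.36 * 0.25
= 0.75 + 0.0900
= 0.8400

0.8400


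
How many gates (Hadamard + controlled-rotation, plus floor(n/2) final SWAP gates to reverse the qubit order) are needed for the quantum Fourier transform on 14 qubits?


Hadamard gates: 14
Controlled rotations: n*(n-1)/2 = 14*13/2 = 91
SWAP gates: floor(n/2) = floor(14/2) = 7
Total = 14 + 91 + 7
= 112

112


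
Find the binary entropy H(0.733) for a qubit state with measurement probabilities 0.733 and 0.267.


S = -p*log2(p) - (1-p)*log2(1-p)
p = 0.7330, 1-p = 0.2670
= -0.7330 * log2(0.7330) - 0.2670 * log2(0.2670)
= -(-0.3285) - (-0.5087)
= 0.8371

0.8371


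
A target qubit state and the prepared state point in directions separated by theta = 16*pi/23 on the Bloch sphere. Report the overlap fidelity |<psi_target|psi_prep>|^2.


For states separated by angle theta on Bloch sphere:
F = cos^2(theta/2)
theta = 16*pi/23 = 2.1855
theta/2 = 1.0927
cos(theta/2) = 0.4601
F = 0.2117

0.2117


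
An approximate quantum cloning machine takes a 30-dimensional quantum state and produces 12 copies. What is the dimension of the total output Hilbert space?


Output space = H^(tensor 12) where dim(H) = 30
dim = 30^12
= 900 (after 2 factors)
= 27000 (after 3 factors)
= 810000 (after 4 factors)
= 24300000 (after 5 factors)
= 729000000 (after 6 factors)
= 21870000000 (after 7 factors)
= 656100000000 (after 8 factors)
= 19683000000000 (after 9 factors)
= 590490000000000 (after 10 factors)
= 17714700000000000 (after 11 factors)
= 531441000000000000 (after 12 factors)
= 531441000000000000

531441000000000000


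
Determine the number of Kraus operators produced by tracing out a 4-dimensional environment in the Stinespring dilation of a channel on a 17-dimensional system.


Tracing out the environment in an orthonormal basis {|i>_E} gives Kraus operators K_i = <i|_E U |0>_E.
Number of Kraus operators = dim(H_env) = d_env
= 4

4


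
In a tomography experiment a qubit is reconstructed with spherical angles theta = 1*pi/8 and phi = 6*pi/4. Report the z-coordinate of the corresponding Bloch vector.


theta = 0.3927, phi = 4.7124
r_z = cos(theta) = 0.9239

0.9239


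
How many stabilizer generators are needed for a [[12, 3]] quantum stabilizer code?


For an [[n,k]] stabilizer code:
Number of stabilizer generators = n - k
= 12 - 3
= 9

9


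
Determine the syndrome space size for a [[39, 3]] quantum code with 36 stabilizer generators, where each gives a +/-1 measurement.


Each stabilizer generator gives a binary (+1 or -1) measurement outcome.
With 36 independent generators:
Total syndromes = 2^36
= 68719476736

68719476736


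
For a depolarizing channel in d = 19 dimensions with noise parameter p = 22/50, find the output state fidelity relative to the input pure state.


F = (1-p) + p/d
= (1 - 0.4400) + 0.4400/19
= 0.5600 + 0.0232
= 0.5832

0.5832


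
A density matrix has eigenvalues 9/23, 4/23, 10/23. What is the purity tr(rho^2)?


tr(rho^2) = sum of eigenvalues squared
= (9/23)^2 + (4/23)^2 + (10/23)^2
= (81 + 16 + 100) / 529
= 197/529
= 0.3724

0.3724


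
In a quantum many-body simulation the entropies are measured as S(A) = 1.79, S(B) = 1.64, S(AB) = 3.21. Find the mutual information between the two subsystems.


I(A:B) = S(A) + S(B) - S(AB)
= 1.79 + 1.64 - 3.21
= 0.2200

0.2200


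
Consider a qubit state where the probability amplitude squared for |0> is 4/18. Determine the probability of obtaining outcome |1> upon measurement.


|alpha|^2 = 4/18 = 0.2222
|beta|^2 = 1 - 4/18 = 14/18 = 0.7778
P(|1>) = |beta|^2 = 0.7778

0.7778


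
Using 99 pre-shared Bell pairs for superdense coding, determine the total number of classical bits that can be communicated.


Superdense coding allows 2 classical bits per shared entangled pair.
99 pair(s) -> 2 * 99 = 198 classical bits

198


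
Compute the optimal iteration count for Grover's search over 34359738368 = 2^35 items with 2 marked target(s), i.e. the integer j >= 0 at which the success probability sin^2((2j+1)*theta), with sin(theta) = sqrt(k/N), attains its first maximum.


After j Grover iterations the success probability is P(j) = sin^2((2j+1)*theta), where sin(theta) = sqrt(k/N).
N = 2^35 = 34359738368, k = 2
sin(theta) = sqrt(k/N) = 7.629394531e-06
theta = arcsin(sqrt(k/N)) = 7.629394531e-06 rad
P(j) reaches its first maximum when (2j+1)*theta is as close as possible to pi/2, i.e. j = round(pi/(4*theta) - 1/2).
pi/(4*theta) - 1/2 = 102943.2081
(For comparison, the common estimate pi/4 * sqrt(N/k) = 102943.7081; the exact maximiser is used here.)
Optimal iterations = 102943

102943


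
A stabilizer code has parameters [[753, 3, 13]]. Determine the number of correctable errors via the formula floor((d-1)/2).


Code parameters: [[753, 3, 13]], distance d = 13.
Number of correctable errors = floor((d-1)/2)
= floor((13 - 1)/2)
= floor(12/2)
= 6

6


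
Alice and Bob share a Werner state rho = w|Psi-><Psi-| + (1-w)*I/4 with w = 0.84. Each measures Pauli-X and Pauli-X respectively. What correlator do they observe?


|Psi-> = (|01> - |10>)/sqrt(2)
For the pure Bell state, <X_A X_B> = -1 (Bell-state Pauli correlator).
The maximally-mixed part I/4 has tr(I/4 * P tensor P) = 0 for any traceless Pauli P.
So <X_A X_B>_rho = w * (-1) + (1 - w) * 0
= 0.84 * (-1)
= -0.8400

-0.8400


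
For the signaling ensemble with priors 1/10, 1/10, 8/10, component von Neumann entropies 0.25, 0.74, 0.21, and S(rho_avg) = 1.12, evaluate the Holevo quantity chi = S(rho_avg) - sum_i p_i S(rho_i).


chi = S(rho) - sum_i p_i * S(rho_i)
Weighted entropy = 1/10 * 0.25 + 1/10 * 0.74 + 8/10 * 0.21
= 0.2670
chi = 1.12 - 0.2670
= 0.8530

0.8530


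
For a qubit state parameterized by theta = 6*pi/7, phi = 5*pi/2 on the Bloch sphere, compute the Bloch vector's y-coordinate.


theta = 2.6928, phi = 7.8540
r_y = sin(theta)*sin(phi) = 0.4339 * 1.0000
r_y = 0.4339

0.4339


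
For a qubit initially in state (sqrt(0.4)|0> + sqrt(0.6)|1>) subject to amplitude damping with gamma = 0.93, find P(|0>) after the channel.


For amplitude damping with parameter gamma on state sqrt(a)|0> + sqrt(b)|1>:
alpha^2 = 0.4, beta^2 = 0.6
P(|0>) = alpha^2 + gamma * beta^2
= 0.4 + 0.93 * 0.6
= 0.4 + 0.5580
= 0.9580

0.9580


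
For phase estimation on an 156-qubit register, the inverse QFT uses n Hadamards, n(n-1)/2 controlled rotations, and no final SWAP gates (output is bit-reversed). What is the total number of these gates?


Hadamard gates: 156
Controlled rotations: n*(n-1)/2 = 156*155/2 = 12090
SWAP gates: 0 (omitted)
Total = 156 + 12090
= 12246

12246


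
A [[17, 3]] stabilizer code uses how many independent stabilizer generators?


For an [[n,k]] stabilizer code:
Number of stabilizer generators = n - k
= 17 - 3
= 14

14


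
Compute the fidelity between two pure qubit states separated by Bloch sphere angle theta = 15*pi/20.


For states separated by angle theta on Bloch sphere:
F = cos^2(theta/2)
theta = 15*pi/20 = 2.3562
theta/2 = 1.1781
cos(theta/2) = 0.3827
F = 0.1464

0.1464


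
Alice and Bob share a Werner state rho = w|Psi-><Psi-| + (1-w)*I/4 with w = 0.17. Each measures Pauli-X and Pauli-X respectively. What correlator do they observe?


|Psi-> = (|01> - |10>)/sqrt(2)
For the pure Bell state, <X_A X_B> = -1 (Bell-state Pauli correlator).
The maximally-mixed part I/4 has tr(I/4 * P tensor P) = 0 for any traceless Pauli P.
So <X_A X_B>_rho = w * (-1) + (1 - w) * 0
= 0.17 * (-1)
= -0.1700

-0.1700


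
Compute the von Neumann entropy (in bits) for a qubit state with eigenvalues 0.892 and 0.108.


S = -p*log2(p) - (1-p)*log2(1-p)
p = 0.8920, 1-p = 0.1080
= -0.8920 * log2(0.8920) - 0.1080 * log2(0.1080)
= -(-0.1471) - (-0.3468)
= 0.4939

0.4939


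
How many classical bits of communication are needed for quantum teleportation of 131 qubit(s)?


Quantum teleportation requires 2 classical bits per qubit teleported.
131 qubit(s) -> 2 * 131 = 262 classical bits

262


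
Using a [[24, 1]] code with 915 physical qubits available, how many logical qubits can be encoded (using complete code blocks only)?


Each code block uses 24 physical qubits for 1 logical qubit(s).
Number of complete blocks = floor(915 / 24) = 38
Logical qubits = 38 * 1
= 38

38


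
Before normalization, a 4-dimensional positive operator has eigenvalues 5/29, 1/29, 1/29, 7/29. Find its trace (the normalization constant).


tr(M) = sum of eigenvalues
= 5/29 + 1/29 + 1/29 + 7/29
= 14/29
= 0.4828

0.4828


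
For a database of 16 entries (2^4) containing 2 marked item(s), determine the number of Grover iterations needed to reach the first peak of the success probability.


After j Grover iterations the success probability is P(j) = sin^2((2j+1)*theta), where sin(theta) = sqrt(k/N).
N = 2^4 = 16, k = 2
sin(theta) = sqrt(k/N) = 0.3535533906
theta = arcsin(sqrt(k/N)) = 0.3613671239 rad
P(j) reaches its first maximum when (2j+1)*theta is as close as possible to pi/2, i.e. j = round(pi/(4*theta) - 1/2).
pi/(4*theta) - 1/2 = 1.6734
(For comparison, the common estimate pi/4 * sqrt(N/k) = 2.2214; the exact maximiser is used here.)
Optimal iterations = 2

2


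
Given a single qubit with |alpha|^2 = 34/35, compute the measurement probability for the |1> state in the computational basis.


|alpha|^2 = 34/35 = 0.9714
|beta|^2 = 1 - 34/35 = 1/35 = 0.0286
P(|1>) = |beta|^2 = 0.0286

0.0286


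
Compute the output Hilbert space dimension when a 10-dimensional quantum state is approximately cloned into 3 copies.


Output space = H^(tensor 3) where dim(H) = 10
dim = 10^3
= 100 (after 2 factors)
= 1000 (after 3 factors)
= 1000

1000


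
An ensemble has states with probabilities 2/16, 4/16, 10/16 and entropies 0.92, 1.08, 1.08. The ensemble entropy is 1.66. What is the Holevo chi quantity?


chi = S(rho) - sum_i p_i * S(rho_i)
Weighted entropy = 2/16 * 0.92 + 4/16 * 1.08 + 10/16 * 1.08
= 1.0600
chi = 1.66 - 1.0600
= 0.6000

0.6000


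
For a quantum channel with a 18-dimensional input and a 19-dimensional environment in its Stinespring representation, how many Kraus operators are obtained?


Tracing out the environment in an orthonormal basis {|i>_E} gives Kraus operators K_i = <i|_E U |0>_E.
Number of Kraus operators = dim(H_env) = d_env
= 19

19


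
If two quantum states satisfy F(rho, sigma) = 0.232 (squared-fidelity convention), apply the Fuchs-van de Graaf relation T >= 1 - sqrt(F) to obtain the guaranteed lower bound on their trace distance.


Fuchs-van de Graaf (squared-fidelity convention): 1 - sqrt(F) <= T <= sqrt(1 - F).
Lower bound: T >= 1 - sqrt(F)
sqrt(F) = sqrt(0.232) = 0.4817
T >= 1 - 0.4817
T >= 0.5183

0.5183


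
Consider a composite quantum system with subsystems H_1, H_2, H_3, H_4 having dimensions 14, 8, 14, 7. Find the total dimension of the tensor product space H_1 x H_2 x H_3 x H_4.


dim(H_1 x H_2 x H_3 x H_4) = 14 * 8 * 14 * 7
= 112 * 14 * 7
= 1568 * 7
= 10976

10976


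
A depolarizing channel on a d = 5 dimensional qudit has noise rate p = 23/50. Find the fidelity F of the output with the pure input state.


F = (1-p) + p/d
= (1 - 0.4600) + 0.4600/5
= 0.5400 + 0.0920
= 0.6320

0.6320


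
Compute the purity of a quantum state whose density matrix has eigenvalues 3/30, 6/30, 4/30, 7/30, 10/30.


tr(rho^2) = sum of eigenvalues squared
= (3/30)^2 + (6/30)^2 + (4/30)^2 + (7/30)^2 + (10/30)^2
= (9 + 36 + 16 + 49 + 100) / 900
= 210/900
= 0.2333

0.2333


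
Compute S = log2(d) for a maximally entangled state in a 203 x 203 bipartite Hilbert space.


For a maximally entangled state in d x d:
S = log2(d) = log2(203)
= 7.6653

7.6653


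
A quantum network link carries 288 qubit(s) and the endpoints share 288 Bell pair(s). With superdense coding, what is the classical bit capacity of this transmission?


Superdense coding allows 2 classical bits per shared entangled pair.
288 pair(s) -> 2 * 288 = 576 classical bits

576


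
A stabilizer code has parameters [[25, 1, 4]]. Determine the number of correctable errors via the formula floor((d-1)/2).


Code parameters: [[25, 1, 4]], distance d = 4.
Number of correctable errors = floor((d-1)/2)
= floor((4 - 1)/2)
= floor(3/2)
= 1

1


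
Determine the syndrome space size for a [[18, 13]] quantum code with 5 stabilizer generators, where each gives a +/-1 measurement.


Each stabilizer generator gives a binary (+1 or -1) measurement outcome.
With 5 independent generators:
Total syndromes = 2^5
= 32

32


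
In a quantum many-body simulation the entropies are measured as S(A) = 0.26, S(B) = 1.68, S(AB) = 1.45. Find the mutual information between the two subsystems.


I(A:B) = S(A) + S(B) - S(AB)
= 0.26 + 1.68 - 1.45
= 0.4900

0.4900


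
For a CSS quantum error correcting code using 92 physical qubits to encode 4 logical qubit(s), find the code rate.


Code rate R = k/n
= 4/92
= 0.0435

0.0435


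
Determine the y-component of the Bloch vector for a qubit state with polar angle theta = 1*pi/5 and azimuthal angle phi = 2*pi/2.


theta = 0.6283, phi = 3.1416
r_y = sin(theta)*sin(phi) = 0.5878 * 0.0000
r_y = 0.0000

0.0000


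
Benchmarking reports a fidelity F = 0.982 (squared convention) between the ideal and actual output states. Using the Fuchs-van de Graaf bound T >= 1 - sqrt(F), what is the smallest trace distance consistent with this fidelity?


Fuchs-van de Graaf (squared-fidelity convention): 1 - sqrt(F) <= T <= sqrt(1 - F).
Lower bound: T >= 1 - sqrt(F)
sqrt(F) = sqrt(0.982) = 0.9910
T >= 1 - 0.9910
T >= 0.0090

0.0090


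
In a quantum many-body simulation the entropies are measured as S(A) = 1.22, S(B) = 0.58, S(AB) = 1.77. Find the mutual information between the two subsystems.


I(A:B) = S(A) + S(B) - S(AB)
= 1.22 + 0.58 - 1.77
= 0.0300

0.0300


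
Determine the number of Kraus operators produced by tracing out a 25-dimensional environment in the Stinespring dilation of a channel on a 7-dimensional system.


Tracing out the environment in an orthonormal basis {|i>_E} gives Kraus operators K_i = <i|_E U |0>_E.
Number of Kraus operators = dim(H_env) = d_env
= 25

25


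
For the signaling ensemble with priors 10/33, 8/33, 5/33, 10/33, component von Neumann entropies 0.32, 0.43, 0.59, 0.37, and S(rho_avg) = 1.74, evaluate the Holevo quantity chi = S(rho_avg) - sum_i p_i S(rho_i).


chi = S(rho) - sum_i p_i * S(rho_i)
Weighted entropy = 10/33 * 0.32 + 8/33 * 0.43 + 5/33 * 0.59 + 10/33 * 0.37
= 0.4027
chi = 1.74 - 0.4027
= 1.3373

1.3373


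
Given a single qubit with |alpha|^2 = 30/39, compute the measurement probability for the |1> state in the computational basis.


|alpha|^2 = 30/39 = 0.7692
|beta|^2 = 1 - 30/39 = 9/39 = 0.2308
P(|1>) = |beta|^2 = 0.2308

0.2308


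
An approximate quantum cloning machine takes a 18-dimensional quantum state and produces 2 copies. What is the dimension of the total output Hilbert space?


Output space = H^(tensor 2) where dim(H) = 18
dim = 18^2
= 324

324


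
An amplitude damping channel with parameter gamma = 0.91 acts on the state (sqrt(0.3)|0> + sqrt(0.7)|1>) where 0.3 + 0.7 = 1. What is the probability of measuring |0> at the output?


For amplitude damping with parameter gamma on state sqrt(a)|0> + sqrt(b)|1>:
alpha^2 = 0.3, beta^2 = 0.7
P(|0>) = alpha^2 + gamma * beta^2
= 0.3 + 0.91 * 0.7
= 0.3 + 0.6370
= 0.9370

0.9370


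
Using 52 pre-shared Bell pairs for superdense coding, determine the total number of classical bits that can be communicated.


Superdense coding allows 2 classical bits per shared entangled pair.
52 pair(s) -> 2 * 52 = 104 classical bits

104


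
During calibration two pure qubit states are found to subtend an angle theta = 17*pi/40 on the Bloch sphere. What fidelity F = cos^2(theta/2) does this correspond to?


For states separated by angle theta on Bloch sphere:
F = cos^2(theta/2)
theta = 17*pi/40 = 1.3352
theta/2 = 0.6676
cos(theta/2) = 0.7853
F = 0.6167

0.6167


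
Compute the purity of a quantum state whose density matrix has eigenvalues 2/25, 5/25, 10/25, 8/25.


tr(rho^2) = sum of eigenvalues squared
= (2/25)^2 + (5/25)^2 + (10/25)^2 + (8/25)^2
= (4 + 25 + 100 + 64) / 625
= 193/625
= 0.3088

0.3088


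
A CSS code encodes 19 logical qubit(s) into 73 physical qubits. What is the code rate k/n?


Code rate R = k/n
= 19/73
= 0.2603

0.2603


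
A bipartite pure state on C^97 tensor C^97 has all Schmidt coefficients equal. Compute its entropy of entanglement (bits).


For a maximally entangled state in d x d:
S = log2(d) = log2(97)
= 6.5999

6.5999


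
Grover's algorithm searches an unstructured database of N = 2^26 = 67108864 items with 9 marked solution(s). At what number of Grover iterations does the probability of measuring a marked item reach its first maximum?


After j Grover iterations the success probability is P(j) = sin^2((2j+1)*theta), where sin(theta) = sqrt(k/N).
N = 2^26 = 67108864, k = 9
sin(theta) = sqrt(k/N) = 0.0003662109375
theta = arcsin(sqrt(k/N)) = 0.0003662109457 rad
P(j) reaches its first maximum when (2j+1)*theta is as close as possible to pi/2, i.e. j = round(pi/(4*theta) - 1/2).
pi/(4*theta) - 1/2 = 2144.1605
(For comparison, the common estimate pi/4 * sqrt(N/k) = 2144.6606; the exact maximiser is used here.)
Optimal iterations = 2144

2144


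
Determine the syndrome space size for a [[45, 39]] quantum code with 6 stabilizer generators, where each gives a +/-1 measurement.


Each stabilizer generator gives a binary (+1 or -1) measurement outcome.
With 6 independent generators:
Total syndromes = 2^6
= 64

64


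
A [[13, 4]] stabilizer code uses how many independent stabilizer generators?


For an [[n,k]] stabilizer code:
Number of stabilizer generators = n - k
= 13 - 4
= 9

9


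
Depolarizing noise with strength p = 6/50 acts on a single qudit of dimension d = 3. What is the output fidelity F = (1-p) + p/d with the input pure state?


F = (1-p) + p/d
= (1 - 0.1200) + 0.1200/3
= 0.8800 + 0.0400
= 0.9200

0.9200


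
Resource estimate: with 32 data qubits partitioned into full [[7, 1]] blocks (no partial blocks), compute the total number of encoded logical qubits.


Each code block uses 7 physical qubits for 1 logical qubit(s).
Number of complete blocks = floor(32 / 7) = 4
Logical qubits = 4 * 1
= 4

4


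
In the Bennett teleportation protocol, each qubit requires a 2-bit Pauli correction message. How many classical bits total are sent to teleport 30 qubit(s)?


Quantum teleportation requires 2 classical bits per qubit teleported.
30 qubit(s) -> 2 * 30 = 60 classical bits

60


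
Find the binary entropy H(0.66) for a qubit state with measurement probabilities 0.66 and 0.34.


S = -p*log2(p) - (1-p)*log2(1-p)
p = 0.6600, 1-p = 0.3400
= -0.6600 * log2(0.6600) - 0.3400 * log2(0.3400)
= -(-0.3956) - (-0.5292)
= 0.9248

0.9248


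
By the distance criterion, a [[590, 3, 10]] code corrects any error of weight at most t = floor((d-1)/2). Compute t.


Code parameters: [[590, 3, 10]], distance d = 10.
Number of correctable errors = floor((d-1)/2)
= floor((10 - 1)/2)
= floor(9/2)
= 4

4


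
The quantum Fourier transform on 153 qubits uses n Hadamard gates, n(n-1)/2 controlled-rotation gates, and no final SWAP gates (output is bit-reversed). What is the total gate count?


Hadamard gates: 153
Controlled rotations: n*(n-1)/2 = 153*152/2 = 11628
SWAP gates: 0 (omitted)
Total = 153 + 11628
= 11781

11781


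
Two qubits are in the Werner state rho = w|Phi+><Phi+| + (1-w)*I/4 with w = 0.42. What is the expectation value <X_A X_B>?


|Phi+> = (|00> + |11>)/sqrt(2)
For the pure Bell state, <X_A X_B> = +1 (Bell-state Pauli correlator).
The maximally-mixed part I/4 has tr(I/4 * P tensor P) = 0 for any traceless Pauli P.
So <X_A X_B>_rho = w * (+1) + (1 - w) * 0
= 0.42 * (+1)
= 0.4200

0.4200


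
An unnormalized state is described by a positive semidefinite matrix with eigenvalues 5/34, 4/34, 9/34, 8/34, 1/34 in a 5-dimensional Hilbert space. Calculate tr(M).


tr(M) = sum of eigenvalues
= 5/34 + 4/34 + 9/34 + 8/34 + 1/34
= 27/34
= 0.7941

0.7941


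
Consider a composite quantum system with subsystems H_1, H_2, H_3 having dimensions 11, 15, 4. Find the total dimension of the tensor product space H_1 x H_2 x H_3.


dim(H_1 x H_2 x H_3) = 11 * 15 * 4
= 165 * 4
= 660

660


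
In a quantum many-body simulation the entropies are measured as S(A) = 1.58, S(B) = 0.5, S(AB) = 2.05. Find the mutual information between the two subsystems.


I(A:B) = S(A) + S(B) - S(AB)
= 1.58 + 0.5 - 2.05
= 0.0300

0.0300


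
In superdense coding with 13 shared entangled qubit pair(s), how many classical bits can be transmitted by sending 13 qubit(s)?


Superdense coding allows 2 classical bits per shared entangled pair.
13 pair(s) -> 2 * 13 = 26 classical bits

26


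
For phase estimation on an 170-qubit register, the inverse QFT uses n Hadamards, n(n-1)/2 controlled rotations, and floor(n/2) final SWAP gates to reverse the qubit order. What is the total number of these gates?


Hadamard gates: 170
Controlled rotations: n*(n-1)/2 = 170*169/2 = 14365
SWAP gates: floor(n/2) = floor(170/2) = 85
Total = 170 + 14365 + 85
= 14620

14620


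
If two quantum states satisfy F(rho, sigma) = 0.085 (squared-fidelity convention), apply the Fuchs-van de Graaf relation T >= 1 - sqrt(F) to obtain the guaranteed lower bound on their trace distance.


Fuchs-van de Graaf (squared-fidelity convention): 1 - sqrt(F) <= T <= sqrt(1 - F).
Lower bound: T >= 1 - sqrt(F)
sqrt(F) = sqrt(0.085) = 0.2915
T >= 1 - 0.2915
T >= 0.7085

0.7085


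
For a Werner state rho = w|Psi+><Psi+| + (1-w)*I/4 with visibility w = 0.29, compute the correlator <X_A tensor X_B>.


|Psi+> = (|01> + |10>)/sqrt(2)
For the pure Bell state, <X_A X_B> = +1 (Bell-state Pauli correlator).
The maximally-mixed part I/4 has tr(I/4 * P tensor P) = 0 for any traceless Pauli P.
So <X_A X_B>_rho = w * (+1) + (1 - w) * 0
= 0.29 * (+1)
= 0.2900

0.2900


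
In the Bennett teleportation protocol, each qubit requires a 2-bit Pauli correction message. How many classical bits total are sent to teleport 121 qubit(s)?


Quantum teleportation requires 2 classical bits per qubit teleported.
121 qubit(s) -> 2 * 121 = 242 classical bits

242


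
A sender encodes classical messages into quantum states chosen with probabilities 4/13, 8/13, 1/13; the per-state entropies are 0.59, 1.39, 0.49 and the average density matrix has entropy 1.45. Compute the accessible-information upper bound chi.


chi = S(rho) - sum_i p_i * S(rho_i)
Weighted entropy = 4/13 * 0.59 + 8/13 * 1.39 + 1/13 * 0.49
= 1.0746
chi = 1.45 - 1.0746
= 0.3754

0.3754
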